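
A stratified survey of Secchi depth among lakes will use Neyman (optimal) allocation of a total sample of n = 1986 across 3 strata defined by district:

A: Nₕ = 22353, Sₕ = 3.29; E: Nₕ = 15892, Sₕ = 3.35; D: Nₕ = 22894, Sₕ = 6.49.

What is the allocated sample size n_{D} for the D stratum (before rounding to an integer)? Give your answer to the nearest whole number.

Neyman allocation: nₕ = n·NₕSₕ / Σⱼ NⱼSⱼ.
Σ NⱼSⱼ = 22353·3.29 + 15892·3.35 + 22894·6.49 = 275361.63.
n_{D} = 1986·22894·6.49 / 275361.63 = 1072.

1072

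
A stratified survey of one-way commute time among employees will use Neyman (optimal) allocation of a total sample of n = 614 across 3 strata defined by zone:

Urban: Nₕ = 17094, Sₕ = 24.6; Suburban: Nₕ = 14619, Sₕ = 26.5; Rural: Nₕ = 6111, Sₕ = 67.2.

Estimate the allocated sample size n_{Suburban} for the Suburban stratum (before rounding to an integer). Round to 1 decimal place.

Neyman allocation: nₕ = n·NₕSₕ / Σⱼ NⱼSⱼ.
Σ NⱼSⱼ = 17094·24.6 + 14619·26.5 + 6111·67.2 = 1.2185751 × 10^6.
n_{Suburban} = 614·14619·26.5 / (1.2185751 × 10^6) = 195.2.

195.2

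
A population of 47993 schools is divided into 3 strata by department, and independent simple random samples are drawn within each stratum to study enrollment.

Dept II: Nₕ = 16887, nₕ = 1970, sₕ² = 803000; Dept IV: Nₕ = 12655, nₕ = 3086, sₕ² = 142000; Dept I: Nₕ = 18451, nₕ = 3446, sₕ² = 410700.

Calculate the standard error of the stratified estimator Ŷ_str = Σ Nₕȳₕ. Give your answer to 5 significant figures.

Var(Ŷ_str) = Σₕ Nₕ²(1 − fₕ)sₕ²/nₕ.
Dept II: 16887²·(1 − 1970/16887)·803000/1970 = 1.026794 × 10^11.
Dept IV: 12655²·(1 − 3086/12655)·142000/3086 = 5.5721285 × 10^9.
Dept I: 18451²·(1 − 3446/18451)·410700/3446 = 3.2996307 × 10^10.
Sum = 1.4124784 × 10^11.
SE = √(1.4124784 × 10^11) = 375830.

375830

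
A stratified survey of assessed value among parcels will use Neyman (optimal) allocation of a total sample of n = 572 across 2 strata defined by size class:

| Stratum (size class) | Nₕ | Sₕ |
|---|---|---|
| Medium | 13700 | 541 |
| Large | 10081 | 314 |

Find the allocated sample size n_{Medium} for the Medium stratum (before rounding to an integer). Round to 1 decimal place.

Neyman allocation: nₕ = n·NₕSₕ / Σⱼ NⱼSⱼ.
Σ NⱼSⱼ = 13700·541 + 10081·314 = 1.0577134 × 10^7.
n_{Medium} = 572·13700·541 / (1.0577134 × 10^7) = 400.8.

400.8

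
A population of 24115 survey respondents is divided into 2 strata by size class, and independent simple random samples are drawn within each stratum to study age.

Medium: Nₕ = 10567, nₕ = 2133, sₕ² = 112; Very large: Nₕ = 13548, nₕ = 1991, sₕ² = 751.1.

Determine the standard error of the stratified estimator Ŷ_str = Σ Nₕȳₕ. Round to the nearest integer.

7984

Var(Ŷ_str) = Σₕ Nₕ²(1 − fₕ)sₕ²/nₕ.
Medium: 10567²·(1 − 2133/10567)·112/2133 = 4.6796403 × 10^6.
Very large: 13548²·(1 − 1991/13548)·751.1/1991 = 5.9067257 × 10^7.
Sum = 6.3746897 × 10^7.
SE = √(6.3746897 × 10^7) = 7984.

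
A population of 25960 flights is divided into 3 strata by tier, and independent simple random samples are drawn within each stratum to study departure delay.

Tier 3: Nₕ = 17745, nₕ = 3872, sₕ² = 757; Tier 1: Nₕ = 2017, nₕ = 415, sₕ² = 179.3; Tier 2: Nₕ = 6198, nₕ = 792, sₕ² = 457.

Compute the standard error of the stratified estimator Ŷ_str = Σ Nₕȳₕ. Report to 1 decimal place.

8298.1

Var(Ŷ_str) = Σₕ Nₕ²(1 − fₕ)sₕ²/nₕ.
Tier 3: 17745²·(1 − 3872/17745)·757/3872 = 4.8129009 × 10^7.
Tier 1: 2017²·(1 − 415/2017)·179.3/415 = 1.3960488 × 10^6.
Tier 2: 6198²·(1 − 792/6198)·457/792 = 1.9333863 × 10^7.
Sum = 6.8858921 × 10^7.
SE = √(6.8858921 × 10^7) = 8298.1.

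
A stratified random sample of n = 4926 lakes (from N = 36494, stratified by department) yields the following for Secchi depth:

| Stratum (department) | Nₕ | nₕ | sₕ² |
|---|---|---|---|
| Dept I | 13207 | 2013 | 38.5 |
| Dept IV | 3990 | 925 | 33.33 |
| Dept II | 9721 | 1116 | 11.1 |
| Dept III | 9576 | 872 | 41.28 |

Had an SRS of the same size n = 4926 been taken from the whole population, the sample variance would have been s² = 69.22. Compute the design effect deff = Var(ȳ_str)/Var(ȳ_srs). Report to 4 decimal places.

0.4970

Var(ȳ_str) = Σ Wₕ²(1−fₕ)sₕ²/nₕ with Wₕ = Nₕ/36494:
  Dept I: (13207/36494)²·(1−2013/13207)·38.5/2013 = 0.002123066
  Dept IV: (3990/36494)²·(1−925/3990)·33.33/925 = 3.3086743 × 10^-4
  Dept II: (9721/36494)²·(1−1116/9721)·11.1/1116 = 6.2470886 × 10^-4
  Dept III: (9576/36494)²·(1−872/9576)·41.28/872 = 0.0029626701
  → Var(ȳ_str) = 0.0060413124.
Var(ȳ_srs) = (1 − 4926/36494)·69.22/4926 = 0.012155219.
deff = 0.0060413124 / 0.012155219 = 0.4970.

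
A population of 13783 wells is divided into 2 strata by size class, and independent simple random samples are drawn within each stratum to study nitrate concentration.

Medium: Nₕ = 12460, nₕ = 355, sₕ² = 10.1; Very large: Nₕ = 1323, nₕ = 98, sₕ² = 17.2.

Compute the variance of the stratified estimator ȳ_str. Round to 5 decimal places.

Var(ȳ_str) = Σₕ Wₕ²(1 − fₕ)sₕ²/nₕ with Wₕ = Nₕ/N, N = 13783.
Medium: Wₕ = 0.90401219; term = 0.90401219²·(1 − 0.02849117)·10.1/355 = 0.02258855.
Very large: Wₕ = 0.09598781; term = 0.09598781²·(1 − 0.07407407)·17.2/98 = 0.0014973068.
Sum = 0.024085857.

0.02409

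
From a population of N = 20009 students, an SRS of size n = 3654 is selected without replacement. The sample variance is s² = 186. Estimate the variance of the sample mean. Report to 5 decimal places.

0.04161

Under SRS without replacement, Var(ȳ) = (1 − f)·s²/n with f = n/N = 3654/20009 = 0.18261782.
Var(ȳ) = (1 − 0.18261782)·186/3654 = 0.81738218·0.05090312 = 0.041607303.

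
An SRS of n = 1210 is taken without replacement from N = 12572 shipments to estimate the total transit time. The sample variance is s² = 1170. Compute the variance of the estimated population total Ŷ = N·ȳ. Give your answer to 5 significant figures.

1.3812 × 10^8

Var(Ŷ) = N²·Var(ȳ) = N²·(1 − n/N)·s²/n.
f = 1210/12572 = 0.09624563; Var(ȳ) = 0.90375437·1170/1210 = 0.8738782.
Var(Ŷ) = 12572² · 0.8738782 = 1.3812098 × 10^8.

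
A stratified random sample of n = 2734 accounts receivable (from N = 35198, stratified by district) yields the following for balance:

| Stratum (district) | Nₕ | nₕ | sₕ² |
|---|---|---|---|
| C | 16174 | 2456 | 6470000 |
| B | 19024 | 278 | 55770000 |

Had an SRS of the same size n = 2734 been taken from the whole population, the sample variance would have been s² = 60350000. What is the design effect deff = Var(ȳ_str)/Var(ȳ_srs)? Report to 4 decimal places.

Var(ȳ_str) = Σ Wₕ²(1−fₕ)sₕ²/nₕ with Wₕ = Nₕ/35198:
  C: (16174/35198)²·(1−2456/16174)·6470000/2456 = 471.7894
  B: (19024/35198)²·(1−278/19024)·55770000/278 = 57747.119
  → Var(ȳ_str) = 58218.908.
Var(ȳ_srs) = (1 − 2734/35198)·60350000/2734 = 20359.298.
deff = 58218.908 / 20359.298 = 2.8596.

2.8596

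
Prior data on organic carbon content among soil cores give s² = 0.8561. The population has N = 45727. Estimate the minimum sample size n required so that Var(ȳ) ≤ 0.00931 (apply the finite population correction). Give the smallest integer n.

Without fpc, n₀ = s²/D = 0.8561/0.00931 = 91.9549.
With fpc, (1 − n/N)·s²/n ≤ D requires n ≥ n₀/(1 + n₀/N) = 91.9549/(1 + 91.9549/45727) = 91.7704.
Rounding up, n = 92.

92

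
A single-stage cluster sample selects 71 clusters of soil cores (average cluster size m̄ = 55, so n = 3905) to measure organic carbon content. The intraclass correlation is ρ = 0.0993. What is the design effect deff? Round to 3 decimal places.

6.362

deff = 1 + (55 − 1)·0.0993 = 1 + 5.3622 = 6.3622.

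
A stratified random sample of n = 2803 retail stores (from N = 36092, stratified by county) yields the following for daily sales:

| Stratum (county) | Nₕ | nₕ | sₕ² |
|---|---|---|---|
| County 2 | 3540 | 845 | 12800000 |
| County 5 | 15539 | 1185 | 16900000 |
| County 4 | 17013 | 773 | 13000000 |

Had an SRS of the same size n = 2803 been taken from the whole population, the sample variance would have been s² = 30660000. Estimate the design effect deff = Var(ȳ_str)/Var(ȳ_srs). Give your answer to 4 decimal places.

Var(ȳ_str) = Σ Wₕ²(1−fₕ)sₕ²/nₕ with Wₕ = Nₕ/36092:
  County 2: (3540/36092)²·(1−845/3540)·12800000/845 = 110.94134
  County 5: (15539/36092)²·(1−1185/15539)·16900000/1185 = 2441.982
  County 4: (17013/36092)²·(1−773/17013)·13000000/773 = 3567.0475
  → Var(ȳ_str) = 6119.9708.
Var(ȳ_srs) = (1 − 2803/36092)·30660000/2803 = 10088.785.
deff = 6119.9708 / 10088.785 = 0.6066.

0.6066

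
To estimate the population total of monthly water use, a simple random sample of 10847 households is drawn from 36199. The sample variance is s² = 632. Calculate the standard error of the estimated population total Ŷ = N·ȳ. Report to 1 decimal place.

Var(Ŷ) = N²·Var(ȳ) = N²·(1 − n/N)·s²/n.
f = 10847/36199 = 0.29964916; Var(ȳ) = 0.70035084·632/10847 = 0.040805912.
Var(Ŷ) = 36199² · 0.040805912 = 5.3470745 × 10^7.
SE(Ŷ) = √(5.3470745 × 10^7) = 7312.4.

7312.4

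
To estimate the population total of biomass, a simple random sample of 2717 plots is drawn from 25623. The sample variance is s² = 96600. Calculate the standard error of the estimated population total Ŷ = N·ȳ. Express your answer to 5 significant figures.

144460

Var(Ŷ) = N²·Var(ȳ) = N²·(1 − n/N)·s²/n.
f = 2717/25623 = 0.10603754; Var(ȳ) = 0.89396246·96600/2717 = 31.783869.
Var(Ŷ) = 25623² · 31.783869 = 2.0867322 × 10^10.
SE(Ŷ) = √(2.0867322 × 10^10) = 144460.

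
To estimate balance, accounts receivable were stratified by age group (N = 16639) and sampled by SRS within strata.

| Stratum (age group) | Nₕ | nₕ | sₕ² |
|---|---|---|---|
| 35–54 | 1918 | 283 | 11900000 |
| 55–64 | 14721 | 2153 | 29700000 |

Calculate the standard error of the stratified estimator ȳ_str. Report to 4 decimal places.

98.4623

Var(ȳ_str) = Σₕ Wₕ²(1 − fₕ)sₕ²/nₕ with Wₕ = Nₕ/N, N = 16639.
35–54: Wₕ = 0.11527135; term = 0.11527135²·(1 − 0.14754953)·11900000/283 = 476.29107.
55–64: Wₕ = 0.88472865; term = 0.88472865²·(1 − 0.14625365)·29700000/2153 = 9218.5255.
Sum = 9694.8166.
SE = √(9694.8166) = 98.4623.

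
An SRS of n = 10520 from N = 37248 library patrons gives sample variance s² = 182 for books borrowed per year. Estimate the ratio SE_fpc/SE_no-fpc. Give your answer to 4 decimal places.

f = n/N = 10520/37248 = 0.28243127.
SE_no-fpc = √(s²/n) = 0.13153091; SE_fpc = √((1−f)s²/n) = 0.11141908.
Ratio = √(1−f) = 0.84709429.

0.8471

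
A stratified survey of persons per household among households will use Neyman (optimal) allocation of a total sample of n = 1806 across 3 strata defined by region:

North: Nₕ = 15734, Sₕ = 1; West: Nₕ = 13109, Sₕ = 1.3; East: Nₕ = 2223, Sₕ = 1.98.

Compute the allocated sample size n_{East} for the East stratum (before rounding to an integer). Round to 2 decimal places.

Neyman allocation: nₕ = n·NₕSₕ / Σⱼ NⱼSⱼ.
Σ NⱼSⱼ = 15734·1 + 13109·1.3 + 2223·1.98 = 37177.24.
n_{East} = 1806·2223·1.98 / 37177.24 = 213.82.

213.82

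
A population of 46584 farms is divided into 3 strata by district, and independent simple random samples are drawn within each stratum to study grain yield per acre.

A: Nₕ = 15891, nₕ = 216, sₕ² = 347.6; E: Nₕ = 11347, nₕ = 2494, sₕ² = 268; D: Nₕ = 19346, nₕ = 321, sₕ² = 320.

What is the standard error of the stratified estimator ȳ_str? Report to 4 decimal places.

0.5990

Var(ȳ_str) = Σₕ Wₕ²(1 − fₕ)sₕ²/nₕ with Wₕ = Nₕ/N, N = 46584.
A: Wₕ = 0.34112571; term = 0.34112571²·(1 − 0.01359260)·347.6/216 = 0.18471886.
E: Wₕ = 0.24358149; term = 0.24358149²·(1 − 0.21979378)·268/2494 = 0.0049743497.
D: Wₕ = 0.41529280; term = 0.41529280²·(1 − 0.01659258)·320/321 = 0.16907805.
Sum = 0.35877126.
SE = √(0.35877126) = 0.5990.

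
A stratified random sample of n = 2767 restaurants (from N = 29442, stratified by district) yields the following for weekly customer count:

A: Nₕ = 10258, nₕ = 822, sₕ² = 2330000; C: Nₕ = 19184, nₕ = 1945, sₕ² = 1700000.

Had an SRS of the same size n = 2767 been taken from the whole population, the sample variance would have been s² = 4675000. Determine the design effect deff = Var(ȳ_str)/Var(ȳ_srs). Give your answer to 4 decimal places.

0.4246

Var(ȳ_str) = Σ Wₕ²(1−fₕ)sₕ²/nₕ with Wₕ = Nₕ/29442:
  A: (10258/29442)²·(1−822/10258)·2330000/822 = 316.51924
  C: (19184/29442)²·(1−1945/19184)·1700000/1945 = 333.46168
  → Var(ȳ_str) = 649.98092.
Var(ȳ_srs) = (1 − 2767/29442)·4675000/2767 = 1530.7687.
deff = 649.98092 / 1530.7687 = 0.4246.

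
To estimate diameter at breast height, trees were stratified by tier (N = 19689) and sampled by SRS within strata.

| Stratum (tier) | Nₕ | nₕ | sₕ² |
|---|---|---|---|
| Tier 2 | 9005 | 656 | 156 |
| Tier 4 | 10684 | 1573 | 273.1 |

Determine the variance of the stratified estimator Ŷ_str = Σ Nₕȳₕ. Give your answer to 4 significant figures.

Var(Ŷ_str) = Σₕ Nₕ²(1 − fₕ)sₕ²/nₕ.
Tier 2: 9005²·(1 − 656/9005)·156/656 = 1.7878824 × 10^7.
Tier 4: 10684²·(1 − 1573/10684)·273.1/1573 = 1.6900241 × 10^7.
Sum = 3.4779065 × 10^7.

3.478 × 10^7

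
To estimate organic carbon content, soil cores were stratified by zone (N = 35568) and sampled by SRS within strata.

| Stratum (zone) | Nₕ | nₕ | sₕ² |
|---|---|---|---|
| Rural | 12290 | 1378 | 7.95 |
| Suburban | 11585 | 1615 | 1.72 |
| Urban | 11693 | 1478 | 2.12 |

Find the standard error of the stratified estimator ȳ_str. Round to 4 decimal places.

0.0291

Var(ȳ_str) = Σₕ Wₕ²(1 − fₕ)sₕ²/nₕ with Wₕ = Nₕ/N, N = 35568.
Rural: Wₕ = 0.34553531; term = 0.34553531²·(1 − 0.11212368)·7.95/1378 = 6.115828 × 10^-4.
Suburban: Wₕ = 0.32571413; term = 0.32571413²·(1 − 0.13940440)·1.72/1615 = 9.7236255 × 10^-5.
Urban: Wₕ = 0.32875056; term = 0.32875056²·(1 − 0.12640041)·2.12/1478 = 1.354275 × 10^-4.
Sum = 8.4424656 × 10^-4.
SE = √(8.4424656 × 10^-4) = 0.0291.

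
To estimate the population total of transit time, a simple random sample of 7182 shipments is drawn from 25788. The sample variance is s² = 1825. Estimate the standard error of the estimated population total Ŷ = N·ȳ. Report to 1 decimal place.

Var(Ŷ) = N²·Var(ȳ) = N²·(1 − n/N)·s²/n.
f = 7182/25788 = 0.27850163; Var(ȳ) = 0.72149837·1825/7182 = 0.18333814.
Var(Ŷ) = 25788² · 0.18333814 = 1.219237 × 10^8.
SE(Ŷ) = √(1.219237 × 10^8) = 11041.9.

11041.9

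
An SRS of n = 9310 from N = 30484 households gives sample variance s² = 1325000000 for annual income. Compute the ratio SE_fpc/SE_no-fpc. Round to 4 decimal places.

0.8334

f = n/N = 9310/30484 = 0.30540611.
SE_no-fpc = √(s²/n) = 377.25334; SE_fpc = √((1−f)s²/n) = 314.41161.
Ratio = √(1−f) = 0.83342299.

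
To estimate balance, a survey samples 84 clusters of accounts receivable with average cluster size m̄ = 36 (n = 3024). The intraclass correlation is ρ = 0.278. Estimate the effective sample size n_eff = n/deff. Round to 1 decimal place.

deff = 1 + (36 − 1)·0.278 = 1 + 9.73 = 10.73.
n_eff = 3024 / 10.73 = 281.8.

281.8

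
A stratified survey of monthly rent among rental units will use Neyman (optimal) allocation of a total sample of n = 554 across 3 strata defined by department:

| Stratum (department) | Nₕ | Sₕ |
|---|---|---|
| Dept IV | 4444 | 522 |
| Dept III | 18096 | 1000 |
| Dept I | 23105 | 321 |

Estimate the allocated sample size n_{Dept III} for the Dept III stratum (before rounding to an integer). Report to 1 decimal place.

Neyman allocation: nₕ = n·NₕSₕ / Σⱼ NⱼSⱼ.
Σ NⱼSⱼ = 4444·522 + 18096·1000 + 23105·321 = 2.7832473 × 10^7.
n_{Dept III} = 554·18096·1000 / (2.7832473 × 10^7) = 360.2.

360.2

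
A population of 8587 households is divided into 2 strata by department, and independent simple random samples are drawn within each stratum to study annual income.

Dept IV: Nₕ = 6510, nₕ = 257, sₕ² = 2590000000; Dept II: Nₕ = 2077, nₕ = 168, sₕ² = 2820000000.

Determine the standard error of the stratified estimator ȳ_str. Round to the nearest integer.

2543

Var(ȳ_str) = Σₕ Wₕ²(1 − fₕ)sₕ²/nₕ with Wₕ = Nₕ/N, N = 8587.
Dept IV: Wₕ = 0.75812274; term = 0.75812274²·(1 − 0.03947773)·2590000000/257 = 5.5635646 × 10^6.
Dept II: Wₕ = 0.24187726; term = 0.24187726²·(1 − 0.08088589)·2820000000/168 = 902608.31.
Sum = 6.4661729 × 10^6.
SE = √(6.4661729 × 10^6) = 2543.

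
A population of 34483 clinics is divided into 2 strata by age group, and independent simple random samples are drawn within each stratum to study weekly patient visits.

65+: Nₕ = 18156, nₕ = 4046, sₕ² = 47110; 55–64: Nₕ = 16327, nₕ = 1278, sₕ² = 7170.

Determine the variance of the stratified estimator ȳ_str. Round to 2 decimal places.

3.67

Var(ȳ_str) = Σₕ Wₕ²(1 − fₕ)sₕ²/nₕ with Wₕ = Nₕ/N, N = 34483.
65+: Wₕ = 0.52652031; term = 0.52652031²·(1 − 0.22284644)·47110/4046 = 2.5085591.
55–64: Wₕ = 0.47347969; term = 0.47347969²·(1 − 0.07827525)·7170/1278 = 1.1592904.
Sum = 3.6678495.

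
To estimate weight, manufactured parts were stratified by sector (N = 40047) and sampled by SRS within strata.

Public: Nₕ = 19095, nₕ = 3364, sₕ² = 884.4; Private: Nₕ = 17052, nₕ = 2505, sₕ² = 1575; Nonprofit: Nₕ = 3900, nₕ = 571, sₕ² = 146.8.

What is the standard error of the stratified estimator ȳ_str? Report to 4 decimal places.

Var(ȳ_str) = Σₕ Wₕ²(1 − fₕ)sₕ²/nₕ with Wₕ = Nₕ/N, N = 40047.
Public: Wₕ = 0.47681474; term = 0.47681474²·(1 − 0.17617177)·884.4/3364 = 0.049241216.
Private: Wₕ = 0.42579969; term = 0.42579969²·(1 − 0.14690359)·1575/2505 = 0.09724821.
Nonprofit: Wₕ = 0.09738557; term = 0.09738557²·(1 − 0.14641026)·146.8/571 = 0.0020812698.
Sum = 0.1485707.
SE = √(0.1485707) = 0.3854.

0.3854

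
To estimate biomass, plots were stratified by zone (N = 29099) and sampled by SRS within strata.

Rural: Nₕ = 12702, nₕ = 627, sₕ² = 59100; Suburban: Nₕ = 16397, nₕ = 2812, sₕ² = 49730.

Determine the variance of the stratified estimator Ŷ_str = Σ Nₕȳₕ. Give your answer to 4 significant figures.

1.840 × 10^10

Var(Ŷ_str) = Σₕ Nₕ²(1 − fₕ)sₕ²/nₕ.
Rural: 12702²·(1 − 627/12702)·59100/627 = 1.4457034 × 10^10.
Suburban: 16397²·(1 − 2812/16397)·49730/2812 = 3.9393737 × 10^9.
Sum = 1.8396408 × 10^10.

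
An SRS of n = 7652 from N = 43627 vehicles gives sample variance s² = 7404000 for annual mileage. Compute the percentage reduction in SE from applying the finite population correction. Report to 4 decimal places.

9.1923

f = n/N = 7652/43627 = 0.17539597.
SE_no-fpc = √(s²/n) = 31.106111; SE_fpc = √((1−f)s²/n) = 28.246748.
Ratio = √(1−f) = 0.90807711. Reduction = 100·(1 − 0.90807711) = 9.1923%.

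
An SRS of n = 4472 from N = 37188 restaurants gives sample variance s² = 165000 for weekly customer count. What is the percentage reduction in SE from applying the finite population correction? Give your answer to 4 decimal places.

6.2052

f = n/N = 4472/37188 = 0.12025385.
SE_no-fpc = √(s²/n) = 6.0742278; SE_fpc = √((1−f)s²/n) = 5.6973089.
Ratio = √(1−f) = 0.93794784. Reduction = 100·(1 − 0.93794784) = 6.2052%.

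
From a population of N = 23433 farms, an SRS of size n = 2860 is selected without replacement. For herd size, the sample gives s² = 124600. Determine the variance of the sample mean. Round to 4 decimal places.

Under SRS without replacement, Var(ȳ) = (1 − f)·s²/n with f = n/N = 2860/23433 = 0.12205010.
Var(ȳ) = (1 − 0.12205010)·124600/2860 = 0.87794990·43.566434 = 38.249146.

38.2491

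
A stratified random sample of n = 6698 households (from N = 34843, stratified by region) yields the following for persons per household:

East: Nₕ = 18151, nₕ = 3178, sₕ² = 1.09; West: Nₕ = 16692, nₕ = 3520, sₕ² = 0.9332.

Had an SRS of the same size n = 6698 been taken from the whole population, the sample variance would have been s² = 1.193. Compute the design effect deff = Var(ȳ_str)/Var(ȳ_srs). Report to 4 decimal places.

0.8674

Var(ȳ_str) = Σ Wₕ²(1−fₕ)sₕ²/nₕ with Wₕ = Nₕ/34843:
  East: (18151/34843)²·(1−3178/18151)·1.09/3178 = 7.6780494 × 10^-5
  West: (16692/34843)²·(1−3520/16692)·0.9332/3520 = 4.8013248 × 10^-5
  → Var(ȳ_str) = 1.2479374 × 10^-4.
Var(ȳ_srs) = (1 − 6698/34843)·1.193/6698 = 1.4387357 × 10^-4.
deff = (1.2479374 × 10^-4) / (1.4387357 × 10^-4) = 0.8674.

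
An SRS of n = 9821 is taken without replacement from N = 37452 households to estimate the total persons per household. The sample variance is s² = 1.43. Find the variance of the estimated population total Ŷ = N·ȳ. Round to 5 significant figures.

150680

Var(Ŷ) = N²·Var(ȳ) = N²·(1 − n/N)·s²/n.
f = 9821/37452 = 0.26222899; Var(ȳ) = 0.73777101·1.43/9821 = 1.0742415 × 10^-4.
Var(Ŷ) = 37452² · (1.0742415 × 10^-4) = 150678.73.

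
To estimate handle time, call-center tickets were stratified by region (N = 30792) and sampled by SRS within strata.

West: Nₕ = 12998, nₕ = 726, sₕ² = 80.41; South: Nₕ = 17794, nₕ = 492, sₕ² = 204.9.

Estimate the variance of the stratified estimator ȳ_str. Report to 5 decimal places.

Var(ȳ_str) = Σₕ Wₕ²(1 − fₕ)sₕ²/nₕ with Wₕ = Nₕ/N, N = 30792.
West: Wₕ = 0.42212263; term = 0.42212263²·(1 − 0.05585475)·80.41/726 = 0.018633289.
South: Wₕ = 0.57787737; term = 0.57787737²·(1 − 0.02764977)·204.9/492 = 0.13522935.
Sum = 0.15386264.

0.15386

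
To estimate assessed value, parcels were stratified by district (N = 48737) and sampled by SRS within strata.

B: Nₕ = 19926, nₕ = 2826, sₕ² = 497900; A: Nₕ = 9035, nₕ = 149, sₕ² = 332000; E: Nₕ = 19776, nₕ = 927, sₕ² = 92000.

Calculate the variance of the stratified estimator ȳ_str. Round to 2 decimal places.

116.16

Var(ȳ_str) = Σₕ Wₕ²(1 − fₕ)sₕ²/nₕ with Wₕ = Nₕ/N, N = 48737.
B: Wₕ = 0.40884749; term = 0.40884749²·(1 − 0.14182475)·497900/2826 = 25.273688.
A: Wₕ = 0.18538277; term = 0.18538277²·(1 − 0.01649142)·332000/149 = 75.312783.
E: Wₕ = 0.40576974; term = 0.40576974²·(1 − 0.04687500)·92000/927 = 15.574613.
Sum = 116.16108.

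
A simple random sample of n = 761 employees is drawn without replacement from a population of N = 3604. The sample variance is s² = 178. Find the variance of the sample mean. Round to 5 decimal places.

Under SRS without replacement, Var(ȳ) = (1 − f)·s²/n with f = n/N = 761/3604 = 0.21115427.
Var(ȳ) = (1 − 0.21115427)·178/761 = 0.78884573·0.23390276 = 0.18451319.

0.18451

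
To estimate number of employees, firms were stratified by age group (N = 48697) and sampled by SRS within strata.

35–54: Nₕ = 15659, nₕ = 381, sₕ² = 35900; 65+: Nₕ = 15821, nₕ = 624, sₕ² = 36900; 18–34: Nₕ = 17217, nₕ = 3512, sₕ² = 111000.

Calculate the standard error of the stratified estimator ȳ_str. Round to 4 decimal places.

4.3181

Var(ȳ_str) = Σₕ Wₕ²(1 − fₕ)sₕ²/nₕ with Wₕ = Nₕ/N, N = 48697.
35–54: Wₕ = 0.32155985; term = 0.32155985²·(1 − 0.02433106)·35900/381 = 9.5059514.
65+: Wₕ = 0.32488654; term = 0.32488654²·(1 − 0.03944125)·36900/624 = 5.9955518.
18–34: Wₕ = 0.35355361; term = 0.35355361²·(1 − 0.20398443)·111000/3512 = 3.1448546.
Sum = 18.646358.
SE = √(18.646358) = 4.3181.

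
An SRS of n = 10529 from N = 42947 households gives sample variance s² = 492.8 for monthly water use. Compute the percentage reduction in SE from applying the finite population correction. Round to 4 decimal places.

f = n/N = 10529/42947 = 0.24516264.
SE_no-fpc = √(s²/n) = 0.21634247; SE_fpc = √((1−f)s²/n) = 0.18796132.
Ratio = √(1−f) = 0.86881376. Reduction = 100·(1 − 0.86881376) = 13.1186%.

13.1186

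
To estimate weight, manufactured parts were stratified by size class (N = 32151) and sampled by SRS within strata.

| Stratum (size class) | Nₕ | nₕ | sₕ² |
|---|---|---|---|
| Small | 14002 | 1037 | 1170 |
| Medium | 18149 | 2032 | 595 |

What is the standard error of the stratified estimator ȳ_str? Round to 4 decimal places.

Var(ȳ_str) = Σₕ Wₕ²(1 − fₕ)sₕ²/nₕ with Wₕ = Nₕ/N, N = 32151.
Small: Wₕ = 0.43550745; term = 0.43550745²·(1 − 0.07406085)·1170/1037 = 0.19814391.
Medium: Wₕ = 0.56449255; term = 0.56449255²·(1 − 0.11196209)·595/2032 = 0.082859288.
Sum = 0.2810032.
SE = √(0.2810032) = 0.5301.

0.5301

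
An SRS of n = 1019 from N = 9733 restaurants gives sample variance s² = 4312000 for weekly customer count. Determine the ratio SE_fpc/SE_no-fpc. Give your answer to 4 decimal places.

0.9462

f = n/N = 1019/9733 = 0.10469537.
SE_no-fpc = √(s²/n) = 65.050746; SE_fpc = √((1−f)s²/n) = 61.551367.
Ratio = √(1−f) = 0.94620539.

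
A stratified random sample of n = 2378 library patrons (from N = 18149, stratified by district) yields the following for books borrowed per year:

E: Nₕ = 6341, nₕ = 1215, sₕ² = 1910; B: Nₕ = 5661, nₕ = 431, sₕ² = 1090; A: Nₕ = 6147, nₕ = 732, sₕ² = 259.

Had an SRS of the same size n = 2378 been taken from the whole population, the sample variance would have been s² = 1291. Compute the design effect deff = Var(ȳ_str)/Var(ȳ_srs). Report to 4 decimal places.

Var(ȳ_str) = Σ Wₕ²(1−fₕ)sₕ²/nₕ with Wₕ = Nₕ/18149:
  E: (6341/18149)²·(1−1215/6341)·1910/1215 = 0.15512723
  B: (5661/18149)²·(1−431/5661)·1090/431 = 0.22732054
  A: (6147/18149)²·(1−732/6147)·259/732 = 0.035755673
  → Var(ȳ_str) = 0.41820344.
Var(ȳ_srs) = (1 − 2378/18149)·1291/2378 = 0.47175979.
deff = 0.41820344 / 0.47175979 = 0.8865.

0.8865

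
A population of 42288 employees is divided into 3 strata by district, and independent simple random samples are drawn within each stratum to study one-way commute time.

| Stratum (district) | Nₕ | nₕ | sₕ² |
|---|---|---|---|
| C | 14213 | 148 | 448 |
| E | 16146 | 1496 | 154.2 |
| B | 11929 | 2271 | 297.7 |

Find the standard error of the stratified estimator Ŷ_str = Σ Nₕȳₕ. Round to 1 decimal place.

25389.1

Var(Ŷ_str) = Σₕ Nₕ²(1 − fₕ)sₕ²/nₕ.
C: 14213²·(1 − 148/14213)·448/148 = 6.051204 × 10^8.
E: 16146²·(1 − 1496/16146)·154.2/1496 = 2.4381215 × 10^7.
B: 11929²·(1 − 2271/11929)·297.7/2271 = 1.5102642 × 10^7.
Sum = 6.4460426 × 10^8.
SE = √(6.4460426 × 10^8) = 25389.1.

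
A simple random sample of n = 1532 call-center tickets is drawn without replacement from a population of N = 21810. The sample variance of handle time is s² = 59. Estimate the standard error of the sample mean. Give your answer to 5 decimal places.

0.18923

Under SRS without replacement, Var(ȳ) = (1 − f)·s²/n with f = n/N = 1532/21810 = 0.07024301.
Var(ȳ) = (1 − 0.07024301)·59/1532 = 0.92975699·0.038511749 = 0.035806568.
SE(ȳ) = √(0.035806568) = 0.18923.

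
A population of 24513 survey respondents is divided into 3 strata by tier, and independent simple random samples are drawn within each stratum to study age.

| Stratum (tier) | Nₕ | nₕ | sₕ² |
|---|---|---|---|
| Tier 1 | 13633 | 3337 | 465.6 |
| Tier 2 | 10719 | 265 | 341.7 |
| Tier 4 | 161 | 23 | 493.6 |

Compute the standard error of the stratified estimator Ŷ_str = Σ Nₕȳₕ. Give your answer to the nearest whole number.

Var(Ŷ_str) = Σₕ Nₕ²(1 − fₕ)sₕ²/nₕ.
Tier 1: 13633²·(1 − 3337/13633)·465.6/3337 = 1.9584691 × 10^7.
Tier 2: 10719²·(1 − 265/10719)·341.7/265 = 1.4448936 × 10^8.
Tier 4: 161²·(1 − 23/161)·493.6/23 = 476817.6.
Sum = 1.6455087 × 10^8.
SE = √(1.6455087 × 10^8) = 12828.

12828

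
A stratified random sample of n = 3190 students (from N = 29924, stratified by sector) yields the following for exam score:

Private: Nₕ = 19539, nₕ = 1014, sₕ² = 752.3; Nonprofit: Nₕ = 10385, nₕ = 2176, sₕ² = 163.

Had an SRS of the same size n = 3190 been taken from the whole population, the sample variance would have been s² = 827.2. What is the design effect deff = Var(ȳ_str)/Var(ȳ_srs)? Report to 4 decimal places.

Var(ȳ_str) = Σ Wₕ²(1−fₕ)sₕ²/nₕ with Wₕ = Nₕ/29924:
  Private: (19539/29924)²·(1−1014/19539)·752.3/1014 = 0.29989855
  Nonprofit: (10385/29924)²·(1−2176/10385)·163/2176 = 0.0071315869
  → Var(ȳ_str) = 0.30703014.
Var(ȳ_srs) = (1 − 3190/29924)·827.2/3190 = 0.23166698.
deff = 0.30703014 / 0.23166698 = 1.3253.

1.3253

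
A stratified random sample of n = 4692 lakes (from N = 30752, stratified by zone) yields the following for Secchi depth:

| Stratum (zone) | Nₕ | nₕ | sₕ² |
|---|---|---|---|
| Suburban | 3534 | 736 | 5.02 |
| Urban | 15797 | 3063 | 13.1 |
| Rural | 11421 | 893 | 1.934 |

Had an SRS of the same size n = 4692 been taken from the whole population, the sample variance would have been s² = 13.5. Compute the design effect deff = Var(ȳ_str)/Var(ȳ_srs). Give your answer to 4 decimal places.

0.5153

Var(ȳ_str) = Σ Wₕ²(1−fₕ)sₕ²/nₕ with Wₕ = Nₕ/30752:
  Suburban: (3534/30752)²·(1−736/3534)·5.02/736 = 7.1317059 × 10^-5
  Urban: (15797/30752)²·(1−3063/15797)·13.1/3063 = 9.0973946 × 10^-4
  Rural: (11421/30752)²·(1−893/11421)·1.934/893 = 2.7536471 × 10^-4
  → Var(ȳ_str) = 0.0012564212.
Var(ȳ_srs) = (1 − 4692/30752)·13.5/4692 = 0.002438242.
deff = 0.0012564212 / 0.002438242 = 0.5153.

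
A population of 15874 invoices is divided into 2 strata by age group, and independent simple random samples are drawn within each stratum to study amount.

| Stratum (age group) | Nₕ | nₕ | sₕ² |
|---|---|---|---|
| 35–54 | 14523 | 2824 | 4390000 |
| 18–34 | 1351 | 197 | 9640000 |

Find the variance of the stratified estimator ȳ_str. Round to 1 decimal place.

1350.9

Var(ȳ_str) = Σₕ Wₕ²(1 − fₕ)sₕ²/nₕ with Wₕ = Nₕ/N, N = 15874.
35–54: Wₕ = 0.91489228; term = 0.91489228²·(1 − 0.19445018)·4390000/2824 = 1048.171.
18–34: Wₕ = 0.08510772; term = 0.08510772²·(1 − 0.14581791)·9640000/197 = 302.7605.
Sum = 1350.9315.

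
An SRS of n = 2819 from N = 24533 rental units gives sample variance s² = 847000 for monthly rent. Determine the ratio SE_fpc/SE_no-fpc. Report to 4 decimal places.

f = n/N = 2819/24533 = 0.11490645.
SE_no-fpc = √(s²/n) = 17.333815; SE_fpc = √((1−f)s²/n) = 16.307551.
Ratio = √(1−f) = 0.94079410.

0.9408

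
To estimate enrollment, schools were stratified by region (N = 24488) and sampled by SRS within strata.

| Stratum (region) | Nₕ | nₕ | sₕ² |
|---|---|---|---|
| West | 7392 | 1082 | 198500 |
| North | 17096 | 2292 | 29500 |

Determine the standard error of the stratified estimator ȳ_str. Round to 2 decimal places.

4.44

Var(ȳ_str) = Σₕ Wₕ²(1 − fₕ)sₕ²/nₕ with Wₕ = Nₕ/N, N = 24488.
West: Wₕ = 0.30186214; term = 0.30186214²·(1 − 0.14637446)·198500/1082 = 14.269802.
North: Wₕ = 0.69813786; term = 0.69813786²·(1 − 0.13406645)·29500/2292 = 5.4321825.
Sum = 19.701985.
SE = √(19.701985) = 4.44.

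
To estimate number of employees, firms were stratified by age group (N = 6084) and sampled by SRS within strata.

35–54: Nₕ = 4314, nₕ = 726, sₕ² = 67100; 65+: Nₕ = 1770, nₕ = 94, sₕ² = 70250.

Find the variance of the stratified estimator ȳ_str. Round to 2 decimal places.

98.54

Var(ȳ_str) = Σₕ Wₕ²(1 − fₕ)sₕ²/nₕ with Wₕ = Nₕ/N, N = 6084.
35–54: Wₕ = 0.70907298; term = 0.70907298²·(1 − 0.16828929)·67100/726 = 38.64916.
65+: Wₕ = 0.29092702; term = 0.29092702²·(1 − 0.05310734)·70250/94 = 59.894555.
Sum = 98.543715.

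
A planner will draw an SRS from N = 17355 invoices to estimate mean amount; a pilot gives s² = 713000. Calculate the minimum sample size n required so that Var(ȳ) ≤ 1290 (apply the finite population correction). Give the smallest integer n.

Without fpc, n₀ = s²/D = 713000/1290 = 552.7132.
With fpc, (1 − n/N)·s²/n ≤ D requires n ≥ n₀/(1 + n₀/N) = 552.7132/(1 + 552.7132/17355) = 535.6540.
Rounding up, n = 536.

536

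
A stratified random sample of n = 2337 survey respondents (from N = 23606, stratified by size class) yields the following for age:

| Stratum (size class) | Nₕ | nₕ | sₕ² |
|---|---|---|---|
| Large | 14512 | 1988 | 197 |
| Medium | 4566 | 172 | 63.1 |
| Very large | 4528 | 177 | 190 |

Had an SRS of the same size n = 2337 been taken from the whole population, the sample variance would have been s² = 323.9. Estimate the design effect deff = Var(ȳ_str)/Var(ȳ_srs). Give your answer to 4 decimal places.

0.6685

Var(ȳ_str) = Σ Wₕ²(1−fₕ)sₕ²/nₕ with Wₕ = Nₕ/23606:
  Large: (14512/23606)²·(1−1988/14512)·197/1988 = 0.032320299
  Medium: (4566/23606)²·(1−172/4566)·63.1/172 = 0.013208456
  Very large: (4528/23606)²·(1−177/4528)·190/177 = 0.037951682
  → Var(ȳ_str) = 0.083480437.
Var(ȳ_srs) = (1 − 2337/23606)·323.9/2337 = 0.1248754.
deff = 0.083480437 / 0.1248754 = 0.6685.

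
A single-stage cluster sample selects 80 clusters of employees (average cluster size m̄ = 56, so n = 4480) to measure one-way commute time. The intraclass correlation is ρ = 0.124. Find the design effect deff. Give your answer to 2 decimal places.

deff = 1 + (56 − 1)·0.124 = 1 + 6.82 = 7.82.

7.82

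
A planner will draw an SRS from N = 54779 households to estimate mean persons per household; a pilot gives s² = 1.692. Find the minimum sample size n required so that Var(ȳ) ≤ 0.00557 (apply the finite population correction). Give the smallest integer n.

Without fpc, n₀ = s²/D = 1.692/0.00557 = 303.7702.
With fpc, (1 − n/N)·s²/n ≤ D requires n ≥ n₀/(1 + n₀/N) = 303.7702/(1 + 303.7702/54779) = 302.0950.
Rounding up, n = 303.

303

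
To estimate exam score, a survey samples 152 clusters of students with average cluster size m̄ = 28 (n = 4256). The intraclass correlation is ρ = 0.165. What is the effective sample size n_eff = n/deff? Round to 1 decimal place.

780.2

deff = 1 + (28 − 1)·0.165 = 1 + 4.455 = 5.455.
n_eff = 4256 / 5.455 = 780.2.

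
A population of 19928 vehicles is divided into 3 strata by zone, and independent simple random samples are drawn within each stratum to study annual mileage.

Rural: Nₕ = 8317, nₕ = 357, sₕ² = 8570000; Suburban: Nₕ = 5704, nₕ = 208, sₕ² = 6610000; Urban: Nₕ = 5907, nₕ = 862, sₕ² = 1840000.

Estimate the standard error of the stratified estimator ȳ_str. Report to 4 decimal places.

81.6744

Var(ȳ_str) = Σₕ Wₕ²(1 − fₕ)sₕ²/nₕ with Wₕ = Nₕ/N, N = 19928.
Rural: Wₕ = 0.41735247; term = 0.41735247²·(1 − 0.04292413)·8570000/357 = 4001.8881.
Suburban: Wₕ = 0.28623043; term = 0.28623043²·(1 − 0.03646564)·6610000/208 = 2508.6319.
Urban: Wₕ = 0.29641710; term = 0.29641710²·(1 − 0.14592856)·1840000/862 = 160.1811.
Sum = 6670.7011.
SE = √(6670.7011) = 81.6744.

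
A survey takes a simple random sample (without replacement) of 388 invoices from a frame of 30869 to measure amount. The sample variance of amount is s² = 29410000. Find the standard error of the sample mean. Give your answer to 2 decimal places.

273.58

Under SRS without replacement, Var(ȳ) = (1 − f)·s²/n with f = n/N = 388/30869 = 0.01256924.
Var(ȳ) = (1 − 0.01256924)·29410000/388 = 0.98743076·75798.969 = 74846.233.
SE(ȳ) = √(74846.233) = 273.58.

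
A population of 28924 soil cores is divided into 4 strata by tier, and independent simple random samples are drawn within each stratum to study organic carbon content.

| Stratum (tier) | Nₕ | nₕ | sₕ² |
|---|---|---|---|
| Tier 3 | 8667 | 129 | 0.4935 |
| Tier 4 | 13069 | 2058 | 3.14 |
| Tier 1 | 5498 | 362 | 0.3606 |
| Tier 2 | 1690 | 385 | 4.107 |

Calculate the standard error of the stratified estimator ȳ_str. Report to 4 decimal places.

0.0257

Var(ȳ_str) = Σₕ Wₕ²(1 − fₕ)sₕ²/nₕ with Wₕ = Nₕ/N, N = 28924.
Tier 3: Wₕ = 0.29964735; term = 0.29964735²·(1 − 0.01488404)·0.4935/129 = 3.3838078 × 10^-4.
Tier 4: Wₕ = 0.45183930; term = 0.45183930²·(1 − 0.15747188)·3.14/2058 = 2.6244403 × 10^-4.
Tier 1: Wₕ = 0.19008436; term = 0.19008436²·(1 − 0.06584212)·0.3606/362 = 3.3622515 × 10^-5.
Tier 2: Wₕ = 0.05842899; term = 0.05842899²·(1 − 0.22781065)·4.107/385 = 2.8121889 × 10^-5.
Sum = 6.6256921 × 10^-4.
SE = √(6.6256921 × 10^-4) = 0.0257.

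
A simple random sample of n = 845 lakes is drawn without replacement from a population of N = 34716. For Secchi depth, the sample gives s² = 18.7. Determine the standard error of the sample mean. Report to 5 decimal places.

0.14694

Under SRS without replacement, Var(ȳ) = (1 − f)·s²/n with f = n/N = 845/34716 = 0.02434036.
Var(ȳ) = (1 − 0.02434036)·18.7/845 = 0.97565964·0.022130178 = 0.021591521.
SE(ȳ) = √(0.021591521) = 0.14694.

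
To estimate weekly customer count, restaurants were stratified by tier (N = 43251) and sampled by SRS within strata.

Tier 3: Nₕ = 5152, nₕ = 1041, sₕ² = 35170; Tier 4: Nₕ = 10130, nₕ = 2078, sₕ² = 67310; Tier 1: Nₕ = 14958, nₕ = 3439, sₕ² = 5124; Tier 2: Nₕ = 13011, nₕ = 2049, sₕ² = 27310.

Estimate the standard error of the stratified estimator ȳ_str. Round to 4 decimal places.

Var(ȳ_str) = Σₕ Wₕ²(1 − fₕ)sₕ²/nₕ with Wₕ = Nₕ/N, N = 43251.
Tier 3: Wₕ = 0.11911863; term = 0.11911863²·(1 − 0.20205745)·35170/1041 = 0.38251869.
Tier 4: Wₕ = 0.23421424; term = 0.23421424²·(1 − 0.20513327)·67310/2078 = 1.412391.
Tier 1: Wₕ = 0.34584171; term = 0.34584171²·(1 − 0.22991042)·5124/3439 = 0.13723755.
Tier 2: Wₕ = 0.30082541; term = 0.30082541²·(1 − 0.15748213)·27310/2049 = 1.0162204.
Sum = 2.9483676.
SE = √(2.9483676) = 1.7171.

1.7171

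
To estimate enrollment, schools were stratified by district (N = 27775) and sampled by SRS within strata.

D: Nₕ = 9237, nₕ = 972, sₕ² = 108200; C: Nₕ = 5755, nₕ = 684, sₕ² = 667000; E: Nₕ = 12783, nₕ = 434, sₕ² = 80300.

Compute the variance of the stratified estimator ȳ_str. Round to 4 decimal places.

Var(ȳ_str) = Σₕ Wₕ²(1 − fₕ)sₕ²/nₕ with Wₕ = Nₕ/N, N = 27775.
D: Wₕ = 0.33256526; term = 0.33256526²·(1 − 0.10522897)·108200/972 = 11.016069.
C: Wₕ = 0.20720072; term = 0.20720072²·(1 − 0.11885317)·667000/684 = 36.88931.
E: Wₕ = 0.46023402; term = 0.46023402²·(1 − 0.03395134)·80300/434 = 37.860144.
Sum = 85.765523.

85.7655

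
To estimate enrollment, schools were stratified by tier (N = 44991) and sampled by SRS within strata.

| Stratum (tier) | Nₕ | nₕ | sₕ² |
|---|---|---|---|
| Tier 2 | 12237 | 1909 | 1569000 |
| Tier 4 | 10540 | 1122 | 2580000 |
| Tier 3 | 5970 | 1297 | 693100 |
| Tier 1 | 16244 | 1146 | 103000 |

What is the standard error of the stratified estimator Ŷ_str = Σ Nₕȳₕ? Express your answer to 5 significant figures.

Var(Ŷ_str) = Σₕ Nₕ²(1 − fₕ)sₕ²/nₕ.
Tier 2: 12237²·(1 − 1909/12237)·1569000/1909 = 1.0387432 × 10^11.
Tier 4: 10540²·(1 − 1122/10540)·2580000/1122 = 2.2825807 × 10^11.
Tier 3: 5970²·(1 − 1297/5970)·693100/1297 = 1.4908228 × 10^10.
Tier 1: 16244²·(1 − 1146/16244)·103000/1146 = 2.2042711 × 10^10.
Sum = 3.6908333 × 10^11.
SE = √(3.6908333 × 10^11) = 607520.

607520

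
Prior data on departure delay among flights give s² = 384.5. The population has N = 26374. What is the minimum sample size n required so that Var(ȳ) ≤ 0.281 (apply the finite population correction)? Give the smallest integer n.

1301

Without fpc, n₀ = s²/D = 384.5/0.281 = 1368.3274.
With fpc, (1 − n/N)·s²/n ≤ D requires n ≥ n₀/(1 + n₀/N) = 1368.3274/(1 + 1368.3274/26374) = 1300.8378.
Rounding up, n = 1301.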